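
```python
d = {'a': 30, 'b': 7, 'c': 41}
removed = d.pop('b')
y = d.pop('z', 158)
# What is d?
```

After line 1: d = {'a': 30, 'b': 7, 'c': 41}
After line 2 (pop 'b' returns 7): d = {'a': 30, 'c': 41}, removed = 7
After line 3 (pop 'z' missing, returns default 158): d = {'a': 30, 'c': 41}, y = 158

{'a': 30, 'c': 41}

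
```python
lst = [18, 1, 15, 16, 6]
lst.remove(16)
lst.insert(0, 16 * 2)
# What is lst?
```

After line 1: lst = [18, 1, 15, 16, 6]
After line 2 (remove first 16): lst = [18, 1, 15, 6]
After line 3 (insert 32 at index 0): lst = [32, 18, 1, 15, 6]

[32, 18, 1, 15, 6]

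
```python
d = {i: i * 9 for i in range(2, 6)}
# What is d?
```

{2: 18, 3: 27, 4: 36, 5: 45}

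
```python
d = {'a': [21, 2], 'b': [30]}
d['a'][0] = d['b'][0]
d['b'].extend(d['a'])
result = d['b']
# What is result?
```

After line 1: d = {'a': [21, 2], 'b': [30]}
After line 2 (a[0] = b[0] = 30): d = {'a': [30, 2], 'b': [30]}
After line 3 (b.extend(a) appends [30, 2]): d = {'a': [30, 2], 'b': [30, 30, 2]}
After line 4: result = d['b'] = [30, 30, 2]

[30, 30, 2]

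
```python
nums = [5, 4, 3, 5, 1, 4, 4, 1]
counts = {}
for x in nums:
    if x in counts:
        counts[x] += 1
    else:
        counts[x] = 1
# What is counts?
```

Initial: counts = {}, nums = [5, 4, 3, 5, 1, 4, 4, 1]
See 5: counts = {5: 1}
See 4: counts = {5: 1, 4: 1}
See 3: counts = {5: 1, 4: 1, 3: 1}
See 5: counts = {5: 2, 4: 1, 3: 1}
See 1: counts = {5: 2, 4: 1, 3: 1, 1: 1}
See 4: counts = {5: 2, 4: 2, 3: 1, 1: 1}
See 4: counts = {5: 2, 4: 3, 3: 1, 1: 1}
See 1: counts = {5: 2, 4: 3, 3: 1, 1: 2}

{5: 2, 4: 3, 3: 1, 1: 2}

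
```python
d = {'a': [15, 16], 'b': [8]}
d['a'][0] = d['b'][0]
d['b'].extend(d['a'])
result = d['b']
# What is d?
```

After line 1: d = {'a': [15, 16], 'b': [8]}
After line 2 (a[0] = b[0] = 8): d = {'a': [8, 16], 'b': [8]}
After line 3 (b.extend(a) appends [8, 16]): d = {'a': [8, 16], 'b': [8, 8, 16]}
After line 4: result = d['b'] = [8, 8, 16]

{'a': [8, 16], 'b': [8, 8, 16]}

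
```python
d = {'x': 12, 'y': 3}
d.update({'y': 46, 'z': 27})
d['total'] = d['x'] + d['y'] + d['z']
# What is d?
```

After line 1: d = {'x': 12, 'y': 3}
After line 2 (y overwritten, z added): d = {'x': 12, 'y': 46, 'z': 27}
After line 3 (total = 12 + 46 + 27 = 85): d = {'x': 12, 'y': 46, 'z': 27, 'total': 85}

{'x': 12, 'y': 46, 'z': 27, 'total': 85}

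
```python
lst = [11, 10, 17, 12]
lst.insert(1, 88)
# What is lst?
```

[11, 88, 10, 17, 12]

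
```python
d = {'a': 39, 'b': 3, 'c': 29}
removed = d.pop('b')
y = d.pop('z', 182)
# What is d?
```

After line 1: d = {'a': 39, 'b': 3, 'c': 29}
After line 2 (pop 'b' returns 3): d = {'a': 39, 'c': 29}, removed = 3
After line 3 (pop 'z' missing, returns default 182): d = {'a': 39, 'c': 29}, y = 182

{'a': 39, 'c': 29}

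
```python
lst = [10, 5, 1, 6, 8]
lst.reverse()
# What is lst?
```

[8, 6, 1, 5, 10]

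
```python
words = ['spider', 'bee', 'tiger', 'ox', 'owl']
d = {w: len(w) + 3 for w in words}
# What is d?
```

{'spider': 9, 'bee': 6, 'tiger': 8, 'ox': 5, 'owl': 6}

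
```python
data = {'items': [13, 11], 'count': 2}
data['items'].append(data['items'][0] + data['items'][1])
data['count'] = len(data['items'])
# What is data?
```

After line 1: data = {'items': [13, 11], 'count': 2}
After line 2 (append 13 + 11 = 24): data = {'items': [13, 11, 24], 'count': 2}
After line 3 (count = len(items) = 3): data = {'items': [13, 11, 24], 'count': 3}

{'items': [13, 11, 24], 'count': 3}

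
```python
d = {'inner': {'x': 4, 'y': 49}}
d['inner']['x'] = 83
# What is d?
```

After line 1: d = {'inner': {'x': 4, 'y': 49}}
After line 2 (inner x overwritten): d = {'inner': {'x': 83, 'y': 49}}

{'inner': {'x': 83, 'y': 49}}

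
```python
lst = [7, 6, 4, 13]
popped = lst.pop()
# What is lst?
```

[7, 6, 4]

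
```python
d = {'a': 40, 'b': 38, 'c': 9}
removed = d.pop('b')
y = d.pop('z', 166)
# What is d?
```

After line 1: d = {'a': 40, 'b': 38, 'c': 9}
After line 2 (pop 'b' returns 38): d = {'a': 40, 'c': 9}, removed = 38
After line 3 (pop 'z' missing, returns default 166): d = {'a': 40, 'c': 9}, y = 166

{'a': 40, 'c': 9}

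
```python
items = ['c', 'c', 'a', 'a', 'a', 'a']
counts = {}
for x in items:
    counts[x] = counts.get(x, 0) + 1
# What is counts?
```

Initial: counts = {}, items = ['c', 'c', 'a', 'a', 'a', 'a']
See 'c': counts = {'c': 1}
See 'c': counts = {'c': 2}
See 'a': counts = {'c': 2, 'a': 1}
See 'a': counts = {'c': 2, 'a': 2}
See 'a': counts = {'c': 2, 'a': 3}
See 'a': counts = {'c': 2, 'a': 4}

{'c': 2, 'a': 4}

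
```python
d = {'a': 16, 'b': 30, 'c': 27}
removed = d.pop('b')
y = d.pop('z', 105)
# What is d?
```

After line 1: d = {'a': 16, 'b': 30, 'c': 27}
After line 2 (pop 'b' returns 30): d = {'a': 16, 'c': 27}, removed = 30
After line 3 (pop 'z' missing, returns default 105): d = {'a': 16, 'c': 27}, y = 105

{'a': 16, 'c': 27}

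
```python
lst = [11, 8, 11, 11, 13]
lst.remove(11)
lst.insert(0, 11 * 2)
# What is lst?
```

After line 1: lst = [11, 8, 11, 11, 13]
After line 2 (remove first 11): lst = [8, 11, 11, 13]
After line 3 (insert 22 at index 0): lst = [22, 8, 11, 11, 13]

[22, 8, 11, 11, 13]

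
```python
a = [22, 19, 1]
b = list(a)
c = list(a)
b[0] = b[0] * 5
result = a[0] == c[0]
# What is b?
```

After line 1: a = [22, 19, 1]
After line 2 (b = list(a), copy): a = [22, 19, 1], b = [22, 19, 1]
After line 3 (c = list(a) is a copy, new object): c = [22, 19, 1]
After line 4 (b[0] = 22 * 5 = 110; only b mutates (copy)): a = [22, 19, 1], b = [110, 19, 1], c = [22, 19, 1]
After line 5 (a[0] = 22, c[0] = 22; result = True)

[110, 19, 1]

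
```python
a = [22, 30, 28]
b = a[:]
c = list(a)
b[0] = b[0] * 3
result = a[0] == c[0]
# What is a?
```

After line 1: a = [22, 30, 28]
After line 2 (b = a[:], copy): a = [22, 30, 28], b = [22, 30, 28]
After line 3 (c = list(a) is a copy, new object): c = [22, 30, 28]
After line 4 (b[0] = 22 * 3 = 66; only b mutates (copy)): a = [22, 30, 28], b = [66, 30, 28], c = [22, 30, 28]
After line 5 (a[0] = 22, c[0] = 22; result = True)

[22, 30, 28]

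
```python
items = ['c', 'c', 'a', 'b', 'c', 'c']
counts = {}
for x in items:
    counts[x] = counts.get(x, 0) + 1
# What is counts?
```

Initial: counts = {}, items = ['c', 'c', 'a', 'b', 'c', 'c']
See 'c': counts = {'c': 1}
See 'c': counts = {'c': 2}
See 'a': counts = {'c': 2, 'a': 1}
See 'b': counts = {'c': 2, 'a': 1, 'b': 1}
See 'c': counts = {'c': 3, 'a': 1, 'b': 1}
See 'c': counts = {'c': 4, 'a': 1, 'b': 1}

{'c': 4, 'a': 1, 'b': 1}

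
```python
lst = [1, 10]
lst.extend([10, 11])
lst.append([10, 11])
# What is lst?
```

After line 1: lst = [1, 10]
After line 2 (extend unpacks [10, 11]): lst = [1, 10, 10, 11]
After line 3 (append adds [10, 11] as single element): lst = [1, 10, 10, 11, [10, 11]]

[1, 10, 10, 11, [10, 11]]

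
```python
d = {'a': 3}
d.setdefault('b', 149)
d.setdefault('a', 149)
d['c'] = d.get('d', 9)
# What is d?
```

After line 1: d = {'a': 3}
After line 2 (setdefault adds 'b'=149): d = {'a': 3, 'b': 149}
After line 3 (setdefault 'a' no-op, already exists): d = {'a': 3, 'b': 149}
After line 4 (get('d', 9) returns default since 'd' not in d): d = {'a': 3, 'b': 149, 'c': 9}

{'a': 3, 'b': 149, 'c': 9}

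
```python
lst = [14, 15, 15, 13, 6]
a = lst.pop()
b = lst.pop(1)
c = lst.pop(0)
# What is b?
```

After line 1: lst = [14, 15, 15, 13, 6]
After line 2 (pop() -> a = 6): lst = [14, 15, 15, 13]
After line 3 (pop(1) -> b = 15): lst = [14, 15, 13]
After line 4 (pop(0) -> c = 14): lst = [15, 13]

15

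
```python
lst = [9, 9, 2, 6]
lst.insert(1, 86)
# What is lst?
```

[9, 86, 9, 2, 6]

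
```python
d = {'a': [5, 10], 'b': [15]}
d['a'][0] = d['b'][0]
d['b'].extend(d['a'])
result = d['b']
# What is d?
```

After line 1: d = {'a': [5, 10], 'b': [15]}
After line 2 (a[0] = b[0] = 15): d = {'a': [15, 10], 'b': [15]}
After line 3 (b.extend(a) appends [15, 10]): d = {'a': [15, 10], 'b': [15, 15, 10]}
After line 4: result = d['b'] = [15, 15, 10]

{'a': [15, 10], 'b': [15, 15, 10]}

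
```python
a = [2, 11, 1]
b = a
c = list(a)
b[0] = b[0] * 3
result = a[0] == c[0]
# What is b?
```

After line 1: a = [2, 11, 1]
After line 2 (b = a, alias): a = [2, 11, 1], b = [2, 11, 1]
After line 3 (c = list(a) is a copy, new object): c = [2, 11, 1]
After line 4 (b[0] = 2 * 3 = 6; mutates shared a/b): a = b = [6, 11, 1], c = [2, 11, 1]
After line 5 (a[0] = 6, c[0] = 2; result = False)

[6, 11, 1]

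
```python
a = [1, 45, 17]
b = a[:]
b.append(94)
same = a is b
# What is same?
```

After line 1: a = [1, 45, 17]
After line 2 (b = a[:] is a shallow copy, new object): a = [1, 45, 17], b = [1, 45, 17]
After line 3 (append only mutates b): a = [1, 45, 17], b = [1, 45, 17, 94]
After line 4 (same = a is b; different objects -> False): same = False

False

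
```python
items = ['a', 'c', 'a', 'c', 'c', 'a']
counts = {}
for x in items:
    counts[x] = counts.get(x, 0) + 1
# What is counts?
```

Initial: counts = {}, items = ['a', 'c', 'a', 'c', 'c', 'a']
See 'a': counts = {'a': 1}
See 'c': counts = {'a': 1, 'c': 1}
See 'a': counts = {'a': 2, 'c': 1}
See 'c': counts = {'a': 2, 'c': 2}
See 'c': counts = {'a': 2, 'c': 3}
See 'a': counts = {'a': 3, 'c': 3}

{'a': 3, 'c': 3}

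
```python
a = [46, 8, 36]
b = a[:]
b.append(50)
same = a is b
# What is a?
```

After line 1: a = [46, 8, 36]
After line 2 (b = a[:] is a shallow copy, new object): a = [46, 8, 36], b = [46, 8, 36]
After line 3 (append only mutates b): a = [46, 8, 36], b = [46, 8, 36, 50]
After line 4 (same = a is b; different objects -> False): same = False

[46, 8, 36]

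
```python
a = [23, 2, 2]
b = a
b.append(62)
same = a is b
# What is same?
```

After line 1: a = [23, 2, 2]
After line 2 (b = a is an alias, same object): a = [23, 2, 2], b = [23, 2, 2]
After line 3 (b.append mutates the shared list): a = [23, 2, 2, 62], b = [23, 2, 2, 62]
After line 4 (same = a is b; same object -> True): same = True

True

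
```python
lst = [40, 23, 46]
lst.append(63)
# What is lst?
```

[40, 23, 46, 63]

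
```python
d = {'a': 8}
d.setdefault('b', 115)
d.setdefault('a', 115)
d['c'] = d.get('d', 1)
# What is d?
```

After line 1: d = {'a': 8}
After line 2 (setdefault adds 'b'=115): d = {'a': 8, 'b': 115}
After line 3 (setdefault 'a' no-op, already exists): d = {'a': 8, 'b': 115}
After line 4 (get('d', 1) returns default since 'd' not in d): d = {'a': 8, 'b': 115, 'c': 1}

{'a': 8, 'b': 115, 'c': 1}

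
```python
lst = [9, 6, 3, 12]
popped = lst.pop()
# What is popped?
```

12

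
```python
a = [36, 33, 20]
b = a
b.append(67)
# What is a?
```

After line 1: a = [36, 33, 20]
After line 2 (b = a is an alias, same object): a = [36, 33, 20], b = [36, 33, 20]
After line 3 (b.append mutates the shared list): a = [36, 33, 20, 67], b = [36, 33, 20, 67]

[36, 33, 20, 67]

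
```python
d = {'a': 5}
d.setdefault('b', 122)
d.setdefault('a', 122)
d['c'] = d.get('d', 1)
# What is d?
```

After line 1: d = {'a': 5}
After line 2 (setdefault adds 'b'=122): d = {'a': 5, 'b': 122}
After line 3 (setdefault 'a' no-op, already exists): d = {'a': 5, 'b': 122}
After line 4 (get('d', 1) returns default since 'd' not in d): d = {'a': 5, 'b': 122, 'c': 1}

{'a': 5, 'b': 122, 'c': 1}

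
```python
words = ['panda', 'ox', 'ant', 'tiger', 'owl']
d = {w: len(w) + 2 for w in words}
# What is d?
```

{'panda': 7, 'ox': 4, 'ant': 5, 'tiger': 7, 'owl': 5}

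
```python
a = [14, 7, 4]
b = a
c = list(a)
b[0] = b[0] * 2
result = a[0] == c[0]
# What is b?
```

After line 1: a = [14, 7, 4]
After line 2 (b = a, alias): a = [14, 7, 4], b = [14, 7, 4]
After line 3 (c = list(a) is a copy, new object): c = [14, 7, 4]
After line 4 (b[0] = 14 * 2 = 28; mutates shared a/b): a = b = [28, 7, 4], c = [14, 7, 4]
After line 5 (a[0] = 28, c[0] = 14; result = False)

[28, 7, 4]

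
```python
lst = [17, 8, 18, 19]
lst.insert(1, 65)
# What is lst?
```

[17, 65, 8, 18, 19]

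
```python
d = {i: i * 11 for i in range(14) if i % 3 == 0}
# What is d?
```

{0: 0, 3: 33, 6: 66, 9: 99, 12: 132}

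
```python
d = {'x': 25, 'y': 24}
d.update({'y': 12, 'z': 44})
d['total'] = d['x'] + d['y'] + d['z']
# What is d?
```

After line 1: d = {'x': 25, 'y': 24}
After line 2 (y overwritten, z added): d = {'x': 25, 'y': 12, 'z': 44}
After line 3 (total = 25 + 12 + 44 = 81): d = {'x': 25, 'y': 12, 'z': 44, 'total': 81}

{'x': 25, 'y': 12, 'z': 44, 'total': 81}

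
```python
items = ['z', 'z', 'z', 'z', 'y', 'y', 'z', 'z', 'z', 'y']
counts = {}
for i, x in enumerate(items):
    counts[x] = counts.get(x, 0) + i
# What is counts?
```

Initial: counts = {}, items = ['z', 'z', 'z', 'z', 'y', 'y', 'z', 'z', 'z', 'y']
i=0, x='z': counts = {'z': 0}
i=1, x='z': counts = {'z': 1}
i=2, x='z': counts = {'z': 3}
i=3, x='z': counts = {'z': 6}
i=4, x='y': counts = {'z': 6, 'y': 4}
i=5, x='y': counts = {'z': 6, 'y': 9}
i=6, x='z': counts = {'z': 12, 'y': 9}
i=7, x='z': counts = {'z': 19, 'y': 9}
i=8, x='z': counts = {'z': 27, 'y': 9}
i=9, x='y': counts = {'z': 27, 'y': 18}

{'z': 27, 'y': 18}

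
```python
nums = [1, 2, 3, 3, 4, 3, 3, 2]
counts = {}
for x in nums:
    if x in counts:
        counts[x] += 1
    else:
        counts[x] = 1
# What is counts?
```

Initial: counts = {}, nums = [1, 2, 3, 3, 4, 3, 3, 2]
See 1: counts = {1: 1}
See 2: counts = {1: 1, 2: 1}
See 3: counts = {1: 1, 2: 1, 3: 1}
See 3: counts = {1: 1, 2: 1, 3: 2}
See 4: counts = {1: 1, 2: 1, 3: 2, 4: 1}
See 3: counts = {1: 1, 2: 1, 3: 3, 4: 1}
See 3: counts = {1: 1, 2: 1, 3: 4, 4: 1}
See 2: counts = {1: 1, 2: 2, 3: 4, 4: 1}

{1: 1, 2: 2, 3: 4, 4: 1}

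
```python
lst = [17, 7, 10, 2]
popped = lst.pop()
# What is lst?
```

[17, 7, 10]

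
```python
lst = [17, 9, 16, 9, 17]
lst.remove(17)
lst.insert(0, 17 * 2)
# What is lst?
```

After line 1: lst = [17, 9, 16, 9, 17]
After line 2 (remove first 17): lst = [9, 16, 9, 17]
After line 3 (insert 34 at index 0): lst = [34, 9, 16, 9, 17]

[34, 9, 16, 9, 17]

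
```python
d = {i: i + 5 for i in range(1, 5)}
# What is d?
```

{1: 6, 2: 7, 3: 8, 4: 9}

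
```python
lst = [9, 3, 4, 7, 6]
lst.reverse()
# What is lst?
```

[6, 7, 4, 3, 9]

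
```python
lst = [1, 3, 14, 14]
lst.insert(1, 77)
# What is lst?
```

[1, 77, 3, 14, 14]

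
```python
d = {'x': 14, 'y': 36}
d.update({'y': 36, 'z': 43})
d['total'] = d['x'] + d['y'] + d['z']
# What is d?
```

After line 1: d = {'x': 14, 'y': 36}
After line 2 (y overwritten, z added): d = {'x': 14, 'y': 36, 'z': 43}
After line 3 (total = 14 + 36 + 43 = 93): d = {'x': 14, 'y': 36, 'z': 43, 'total': 93}

{'x': 14, 'y': 36, 'z': 43, 'total': 93}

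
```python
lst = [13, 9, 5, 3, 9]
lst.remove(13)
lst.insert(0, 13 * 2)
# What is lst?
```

After line 1: lst = [13, 9, 5, 3, 9]
After line 2 (remove first 13): lst = [9, 5, 3, 9]
After line 3 (insert 26 at index 0): lst = [26, 9, 5, 3, 9]

[26, 9, 5, 3, 9]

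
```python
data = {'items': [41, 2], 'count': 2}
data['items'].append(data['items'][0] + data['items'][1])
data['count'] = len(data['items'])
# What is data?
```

After line 1: data = {'items': [41, 2], 'count': 2}
After line 2 (append 41 + 2 = 43): data = {'items': [41, 2, 43], 'count': 2}
After line 3 (count = len(items) = 3): data = {'items': [41, 2, 43], 'count': 3}

{'items': [41, 2, 43], 'count': 3}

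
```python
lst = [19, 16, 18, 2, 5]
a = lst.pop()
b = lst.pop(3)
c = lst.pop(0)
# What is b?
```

After line 1: lst = [19, 16, 18, 2, 5]
After line 2 (pop() -> a = 5): lst = [19, 16, 18, 2]
After line 3 (pop(3) -> b = 2): lst = [19, 16, 18]
After line 4 (pop(0) -> c = 19): lst = [16, 18]

2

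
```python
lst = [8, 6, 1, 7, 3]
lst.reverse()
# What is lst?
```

[3, 7, 1, 6, 8]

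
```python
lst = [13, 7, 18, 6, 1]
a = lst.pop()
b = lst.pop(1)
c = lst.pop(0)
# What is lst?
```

After line 1: lst = [13, 7, 18, 6, 1]
After line 2 (pop() -> a = 1): lst = [13, 7, 18, 6]
After line 3 (pop(1) -> b = 7): lst = [13, 18, 6]
After line 4 (pop(0) -> c = 13): lst = [18, 6]

[18, 6]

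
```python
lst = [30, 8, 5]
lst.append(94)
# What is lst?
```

[30, 8, 5, 94]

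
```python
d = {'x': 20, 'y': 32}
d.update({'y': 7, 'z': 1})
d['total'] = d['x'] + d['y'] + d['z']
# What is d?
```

After line 1: d = {'x': 20, 'y': 32}
After line 2 (y overwritten, z added): d = {'x': 20, 'y': 7, 'z': 1}
After line 3 (total = 20 + 7 + 1 = 28): d = {'x': 20, 'y': 7, 'z': 1, 'total': 28}

{'x': 20, 'y': 7, 'z': 1, 'total': 28}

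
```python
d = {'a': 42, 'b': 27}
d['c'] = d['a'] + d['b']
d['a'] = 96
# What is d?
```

After line 1: d = {'a': 42, 'b': 27}
After line 2 (d['c'] = 42 + 27): d = {'a': 42, 'b': 27, 'c': 69}
After line 3: d = {'a': 96, 'b': 27, 'c': 69}

{'a': 96, 'b': 27, 'c': 69}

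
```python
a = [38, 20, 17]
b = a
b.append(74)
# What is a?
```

After line 1: a = [38, 20, 17]
After line 2 (b = a is an alias, same object): a = [38, 20, 17], b = [38, 20, 17]
After line 3 (b.append mutates the shared list): a = [38, 20, 17, 74], b = [38, 20, 17, 74]

[38, 20, 17, 74]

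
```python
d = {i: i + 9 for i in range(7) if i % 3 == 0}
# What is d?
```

{0: 9, 3: 12, 6: 15}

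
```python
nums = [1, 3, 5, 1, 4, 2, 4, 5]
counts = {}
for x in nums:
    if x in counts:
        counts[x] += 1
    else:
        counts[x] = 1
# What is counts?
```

Initial: counts = {}, nums = [1, 3, 5, 1, 4, 2, 4, 5]
See 1: counts = {1: 1}
See 3: counts = {1: 1, 3: 1}
See 5: counts = {1: 1, 3: 1, 5: 1}
See 1: counts = {1: 2, 3: 1, 5: 1}
See 4: counts = {1: 2, 3: 1, 5: 1, 4: 1}
See 2: counts = {1: 2, 3: 1, 5: 1, 4: 1, 2: 1}
See 4: counts = {1: 2, 3: 1, 5: 1, 4: 2, 2: 1}
See 5: counts = {1: 2, 3: 1, 5: 2, 4: 2, 2: 1}

{1: 2, 3: 1, 5: 2, 4: 2, 2: 1}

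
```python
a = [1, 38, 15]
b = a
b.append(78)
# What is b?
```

After line 1: a = [1, 38, 15]
After line 2 (b = a is an alias, same object): a = [1, 38, 15], b = [1, 38, 15]
After line 3 (b.append mutates the shared list): a = [1, 38, 15, 78], b = [1, 38, 15, 78]

[1, 38, 15, 78]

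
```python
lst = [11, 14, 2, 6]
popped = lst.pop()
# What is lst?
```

[11, 14, 2]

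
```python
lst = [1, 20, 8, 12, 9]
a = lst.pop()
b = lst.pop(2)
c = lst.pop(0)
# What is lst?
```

After line 1: lst = [1, 20, 8, 12, 9]
After line 2 (pop() -> a = 9): lst = [1, 20, 8, 12]
After line 3 (pop(2) -> b = 8): lst = [1, 20, 12]
After line 4 (pop(0) -> c = 1): lst = [20, 12]

[20, 12]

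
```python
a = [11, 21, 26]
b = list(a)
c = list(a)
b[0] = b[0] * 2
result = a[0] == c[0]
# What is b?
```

After line 1: a = [11, 21, 26]
After line 2 (b = list(a), copy): a = [11, 21, 26], b = [11, 21, 26]
After line 3 (c = list(a) is a copy, new object): c = [11, 21, 26]
After line 4 (b[0] = 11 * 2 = 22; only b mutates (copy)): a = [11, 21, 26], b = [22, 21, 26], c = [11, 21, 26]
After line 5 (a[0] = 11, c[0] = 11; result = True)

[22, 21, 26]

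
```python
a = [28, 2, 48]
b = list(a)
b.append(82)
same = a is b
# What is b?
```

After line 1: a = [28, 2, 48]
After line 2 (b = list(a) is a shallow copy, new object): a = [28, 2, 48], b = [28, 2, 48]
After line 3 (append only mutates b): a = [28, 2, 48], b = [28, 2, 48, 82]
After line 4 (same = a is b; different objects -> False): same = False

[28, 2, 48, 82]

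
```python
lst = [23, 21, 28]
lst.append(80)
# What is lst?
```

[23, 21, 28, 80]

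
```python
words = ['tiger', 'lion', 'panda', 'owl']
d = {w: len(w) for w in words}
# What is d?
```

{'tiger': 5, 'lion': 4, 'panda': 5, 'owl': 3}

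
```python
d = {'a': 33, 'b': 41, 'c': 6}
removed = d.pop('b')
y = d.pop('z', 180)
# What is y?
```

After line 1: d = {'a': 33, 'b': 41, 'c': 6}
After line 2 (pop 'b' returns 41): d = {'a': 33, 'c': 6}, removed = 41
After line 3 (pop 'z' missing, returns default 180): d = {'a': 33, 'c': 6}, y = 180

180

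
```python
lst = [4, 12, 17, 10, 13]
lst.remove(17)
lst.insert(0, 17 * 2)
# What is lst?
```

After line 1: lst = [4, 12, 17, 10, 13]
After line 2 (remove first 17): lst = [4, 12, 10, 13]
After line 3 (insert 34 at index 0): lst = [34, 4, 12, 10, 13]

[34, 4, 12, 10, 13]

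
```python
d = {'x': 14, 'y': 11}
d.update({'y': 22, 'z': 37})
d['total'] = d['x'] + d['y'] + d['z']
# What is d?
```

After line 1: d = {'x': 14, 'y': 11}
After line 2 (y overwritten, z added): d = {'x': 14, 'y': 22, 'z': 37}
After line 3 (total = 14 + 22 + 37 = 73): d = {'x': 14, 'y': 22, 'z': 37, 'total': 73}

{'x': 14, 'y': 22, 'z': 37, 'total': 73}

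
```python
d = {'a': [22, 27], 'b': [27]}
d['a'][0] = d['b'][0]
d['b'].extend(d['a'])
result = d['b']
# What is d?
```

After line 1: d = {'a': [22, 27], 'b': [27]}
After line 2 (a[0] = b[0] = 27): d = {'a': [27, 27], 'b': [27]}
After line 3 (b.extend(a) appends [27, 27]): d = {'a': [27, 27], 'b': [27, 27, 27]}
After line 4: result = d['b'] = [27, 27, 27]

{'a': [27, 27], 'b': [27, 27, 27]}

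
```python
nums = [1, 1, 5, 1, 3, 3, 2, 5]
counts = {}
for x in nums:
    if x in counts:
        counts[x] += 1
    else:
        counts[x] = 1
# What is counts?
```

Initial: counts = {}, nums = [1, 1, 5, 1, 3, 3, 2, 5]
See 1: counts = {1: 1}
See 1: counts = {1: 2}
See 5: counts = {1: 2, 5: 1}
See 1: counts = {1: 3, 5: 1}
See 3: counts = {1: 3, 5: 1, 3: 1}
See 3: counts = {1: 3, 5: 1, 3: 2}
See 2: counts = {1: 3, 5: 1, 3: 2, 2: 1}
See 5: counts = {1: 3, 5: 2, 3: 2, 2: 1}

{1: 3, 5: 2, 3: 2, 2: 1}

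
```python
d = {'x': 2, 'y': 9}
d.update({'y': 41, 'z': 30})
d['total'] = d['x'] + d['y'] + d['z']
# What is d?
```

After line 1: d = {'x': 2, 'y': 9}
After line 2 (y overwritten, z added): d = {'x': 2, 'y': 41, 'z': 30}
After line 3 (total = 2 + 41 + 30 = 73): d = {'x': 2, 'y': 41, 'z': 30, 'total': 73}

{'x': 2, 'y': 41, 'z': 30, 'total': 73}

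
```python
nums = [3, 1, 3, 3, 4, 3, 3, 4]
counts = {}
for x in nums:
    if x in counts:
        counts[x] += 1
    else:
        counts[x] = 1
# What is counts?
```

Initial: counts = {}, nums = [3, 1, 3, 3, 4, 3, 3, 4]
See 3: counts = {3: 1}
See 1: counts = {3: 1, 1: 1}
See 3: counts = {3: 2, 1: 1}
See 3: counts = {3: 3, 1: 1}
See 4: counts = {3: 3, 1: 1, 4: 1}
See 3: counts = {3: 4, 1: 1, 4: 1}
See 3: counts = {3: 5, 1: 1, 4: 1}
See 4: counts = {3: 5, 1: 1, 4: 2}

{3: 5, 1: 1, 4: 2}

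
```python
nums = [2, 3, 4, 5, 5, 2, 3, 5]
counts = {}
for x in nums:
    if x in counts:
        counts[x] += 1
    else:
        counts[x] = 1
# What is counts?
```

Initial: counts = {}, nums = [2, 3, 4, 5, 5, 2, 3, 5]
See 2: counts = {2: 1}
See 3: counts = {2: 1, 3: 1}
See 4: counts = {2: 1, 3: 1, 4: 1}
See 5: counts = {2: 1, 3: 1, 4: 1, 5: 1}
See 5: counts = {2: 1, 3: 1, 4: 1, 5: 2}
See 2: counts = {2: 2, 3: 1, 4: 1, 5: 2}
See 3: counts = {2: 2, 3: 2, 4: 1, 5: 2}
See 5: counts = {2: 2, 3: 2, 4: 1, 5: 3}

{2: 2, 3: 2, 4: 1, 5: 3}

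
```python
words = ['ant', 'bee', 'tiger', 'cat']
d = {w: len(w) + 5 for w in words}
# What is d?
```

{'ant': 8, 'bee': 8, 'tiger': 10, 'cat': 8}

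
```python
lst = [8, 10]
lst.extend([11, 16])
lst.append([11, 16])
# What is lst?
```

After line 1: lst = [8, 10]
After line 2 (extend unpacks [11, 16]): lst = [8, 10, 11, 16]
After line 3 (append adds [11, 16] as single element): lst = [8, 10, 11, 16, [11, 16]]

[8, 10, 11, 16, [11, 16]]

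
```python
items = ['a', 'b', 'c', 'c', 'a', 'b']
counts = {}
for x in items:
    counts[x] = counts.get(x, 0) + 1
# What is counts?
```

Initial: counts = {}, items = ['a', 'b', 'c', 'c', 'a', 'b']
See 'a': counts = {'a': 1}
See 'b': counts = {'a': 1, 'b': 1}
See 'c': counts = {'a': 1, 'b': 1, 'c': 1}
See 'c': counts = {'a': 1, 'b': 1, 'c': 2}
See 'a': counts = {'a': 2, 'b': 1, 'c': 2}
See 'b': counts = {'a': 2, 'b': 2, 'c': 2}

{'a': 2, 'b': 2, 'c': 2}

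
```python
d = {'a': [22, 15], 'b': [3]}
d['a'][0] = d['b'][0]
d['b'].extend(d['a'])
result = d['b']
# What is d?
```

After line 1: d = {'a': [22, 15], 'b': [3]}
After line 2 (a[0] = b[0] = 3): d = {'a': [3, 15], 'b': [3]}
After line 3 (b.extend(a) appends [3, 15]): d = {'a': [3, 15], 'b': [3, 3, 15]}
After line 4: result = d['b'] = [3, 3, 15]

{'a': [3, 15], 'b': [3, 3, 15]}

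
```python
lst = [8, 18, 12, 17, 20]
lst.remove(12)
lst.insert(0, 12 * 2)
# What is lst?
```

After line 1: lst = [8, 18, 12, 17, 20]
After line 2 (remove first 12): lst = [8, 18, 17, 20]
After line 3 (insert 24 at index 0): lst = [24, 8, 18, 17, 20]

[24, 8, 18, 17, 20]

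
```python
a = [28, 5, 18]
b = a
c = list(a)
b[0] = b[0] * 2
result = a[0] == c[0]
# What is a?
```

After line 1: a = [28, 5, 18]
After line 2 (b = a, alias): a = [28, 5, 18], b = [28, 5, 18]
After line 3 (c = list(a) is a copy, new object): c = [28, 5, 18]
After line 4 (b[0] = 28 * 2 = 56; mutates shared a/b): a = b = [56, 5, 18], c = [28, 5, 18]
After line 5 (a[0] = 56, c[0] = 28; result = False)

[56, 5, 18]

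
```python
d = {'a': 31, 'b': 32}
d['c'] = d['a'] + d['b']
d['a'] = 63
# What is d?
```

After line 1: d = {'a': 31, 'b': 32}
After line 2 (d['c'] = 31 + 32): d = {'a': 31, 'b': 32, 'c': 63}
After line 3: d = {'a': 63, 'b': 32, 'c': 63}

{'a': 63, 'b': 32, 'c': 63}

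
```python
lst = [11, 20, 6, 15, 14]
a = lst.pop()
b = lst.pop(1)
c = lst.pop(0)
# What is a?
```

After line 1: lst = [11, 20, 6, 15, 14]
After line 2 (pop() -> a = 14): lst = [11, 20, 6, 15]
After line 3 (pop(1) -> b = 20): lst = [11, 6, 15]
After line 4 (pop(0) -> c = 11): lst = [6, 15]

14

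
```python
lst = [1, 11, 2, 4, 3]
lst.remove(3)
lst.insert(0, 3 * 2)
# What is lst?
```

After line 1: lst = [1, 11, 2, 4, 3]
After line 2 (remove first 3): lst = [1, 11, 2, 4]
After line 3 (insert 6 at index 0): lst = [6, 1, 11, 2, 4]

[6, 1, 11, 2, 4]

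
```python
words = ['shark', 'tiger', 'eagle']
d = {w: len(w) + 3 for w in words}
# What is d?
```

{'shark': 8, 'tiger': 8, 'eagle': 8}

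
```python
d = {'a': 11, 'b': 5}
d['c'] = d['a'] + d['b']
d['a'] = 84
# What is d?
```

After line 1: d = {'a': 11, 'b': 5}
After line 2 (d['c'] = 11 + 5): d = {'a': 11, 'b': 5, 'c': 16}
After line 3: d = {'a': 84, 'b': 5, 'c': 16}

{'a': 84, 'b': 5, 'c': 16}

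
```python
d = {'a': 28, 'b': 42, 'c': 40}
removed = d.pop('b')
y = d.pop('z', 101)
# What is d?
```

After line 1: d = {'a': 28, 'b': 42, 'c': 40}
After line 2 (pop 'b' returns 42): d = {'a': 28, 'c': 40}, removed = 42
After line 3 (pop 'z' missing, returns default 101): d = {'a': 28, 'c': 40}, y = 101

{'a': 28, 'c': 40}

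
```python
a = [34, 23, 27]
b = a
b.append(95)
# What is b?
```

After line 1: a = [34, 23, 27]
After line 2 (b = a is an alias, same object): a = [34, 23, 27], b = [34, 23, 27]
After line 3 (b.append mutates the shared list): a = [34, 23, 27, 95], b = [34, 23, 27, 95]

[34, 23, 27, 95]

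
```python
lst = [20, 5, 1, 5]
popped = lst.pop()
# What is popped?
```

5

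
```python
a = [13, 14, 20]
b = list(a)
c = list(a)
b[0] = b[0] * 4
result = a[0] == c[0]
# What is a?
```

After line 1: a = [13, 14, 20]
After line 2 (b = list(a), copy): a = [13, 14, 20], b = [13, 14, 20]
After line 3 (c = list(a) is a copy, new object): c = [13, 14, 20]
After line 4 (b[0] = 13 * 4 = 52; only b mutates (copy)): a = [13, 14, 20], b = [52, 14, 20], c = [13, 14, 20]
After line 5 (a[0] = 13, c[0] = 13; result = True)

[13, 14, 20]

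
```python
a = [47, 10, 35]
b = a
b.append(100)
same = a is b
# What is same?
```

After line 1: a = [47, 10, 35]
After line 2 (b = a is an alias, same object): a = [47, 10, 35], b = [47, 10, 35]
After line 3 (b.append mutates the shared list): a = [47, 10, 35, 100], b = [47, 10, 35, 100]
After line 4 (same = a is b; same object -> True): same = True

True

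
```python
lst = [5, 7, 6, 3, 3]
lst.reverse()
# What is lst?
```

[3, 3, 6, 7, 5]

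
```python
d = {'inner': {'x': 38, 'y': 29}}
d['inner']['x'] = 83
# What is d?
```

After line 1: d = {'inner': {'x': 38, 'y': 29}}
After line 2 (inner x overwritten): d = {'inner': {'x': 83, 'y': 29}}

{'inner': {'x': 83, 'y': 29}}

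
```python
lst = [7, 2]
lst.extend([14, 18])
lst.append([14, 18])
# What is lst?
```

After line 1: lst = [7, 2]
After line 2 (extend unpacks [14, 18]): lst = [7, 2, 14, 18]
After line 3 (append adds [14, 18] as single element): lst = [7, 2, 14, 18, [14, 18]]

[7, 2, 14, 18, [14, 18]]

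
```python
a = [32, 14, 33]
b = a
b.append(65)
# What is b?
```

After line 1: a = [32, 14, 33]
After line 2 (b = a is an alias, same object): a = [32, 14, 33], b = [32, 14, 33]
After line 3 (b.append mutates the shared list): a = [32, 14, 33, 65], b = [32, 14, 33, 65]

[32, 14, 33, 65]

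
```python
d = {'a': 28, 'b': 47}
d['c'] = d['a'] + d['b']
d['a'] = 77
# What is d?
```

After line 1: d = {'a': 28, 'b': 47}
After line 2 (d['c'] = 28 + 47): d = {'a': 28, 'b': 47, 'c': 75}
After line 3: d = {'a': 77, 'b': 47, 'c': 75}

{'a': 77, 'b': 47, 'c': 75}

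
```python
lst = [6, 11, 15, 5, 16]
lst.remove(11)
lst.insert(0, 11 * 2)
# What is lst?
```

After line 1: lst = [6, 11, 15, 5, 16]
After line 2 (remove first 11): lst = [6, 15, 5, 16]
After line 3 (insert 22 at index 0): lst = [22, 6, 15, 5, 16]

[22, 6, 15, 5, 16]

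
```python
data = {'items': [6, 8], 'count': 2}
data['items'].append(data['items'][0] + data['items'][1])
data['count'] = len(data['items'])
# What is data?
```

After line 1: data = {'items': [6, 8], 'count': 2}
After line 2 (append 6 + 8 = 14): data = {'items': [6, 8, 14], 'count': 2}
After line 3 (count = len(items) = 3): data = {'items': [6, 8, 14], 'count': 3}

{'items': [6, 8, 14], 'count': 3}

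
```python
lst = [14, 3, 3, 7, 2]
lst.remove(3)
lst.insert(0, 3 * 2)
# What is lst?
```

After line 1: lst = [14, 3, 3, 7, 2]
After line 2 (remove first 3): lst = [14, 3, 7, 2]
After line 3 (insert 6 at index 0): lst = [6, 14, 3, 7, 2]

[6, 14, 3, 7, 2]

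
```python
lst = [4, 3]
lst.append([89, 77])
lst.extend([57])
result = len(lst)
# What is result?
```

After line 1: lst = [4, 3]
After line 2 (append adds [89, 77] as single element): lst = [4, 3, [89, 77]]
After line 3 (extend unpacks [57], adds 57): lst = [4, 3, [89, 77], 57]
After line 4: result = len(lst) = 4

4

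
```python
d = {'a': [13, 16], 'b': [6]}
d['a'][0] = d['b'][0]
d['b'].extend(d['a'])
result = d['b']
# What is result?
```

After line 1: d = {'a': [13, 16], 'b': [6]}
After line 2 (a[0] = b[0] = 6): d = {'a': [6, 16], 'b': [6]}
After line 3 (b.extend(a) appends [6, 16]): d = {'a': [6, 16], 'b': [6, 6, 16]}
After line 4: result = d['b'] = [6, 6, 16]

[6, 6, 16]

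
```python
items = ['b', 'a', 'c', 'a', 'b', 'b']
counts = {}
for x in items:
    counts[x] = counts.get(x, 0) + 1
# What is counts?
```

Initial: counts = {}, items = ['b', 'a', 'c', 'a', 'b', 'b']
See 'b': counts = {'b': 1}
See 'a': counts = {'b': 1, 'a': 1}
See 'c': counts = {'b': 1, 'a': 1, 'c': 1}
See 'a': counts = {'b': 1, 'a': 2, 'c': 1}
See 'b': counts = {'b': 2, 'a': 2, 'c': 1}
See 'b': counts = {'b': 3, 'a': 2, 'c': 1}

{'b': 3, 'a': 2, 'c': 1}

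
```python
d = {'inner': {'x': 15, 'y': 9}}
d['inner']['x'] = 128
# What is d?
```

After line 1: d = {'inner': {'x': 15, 'y': 9}}
After line 2 (inner x overwritten): d = {'inner': {'x': 128, 'y': 9}}

{'inner': {'x': 128, 'y': 9}}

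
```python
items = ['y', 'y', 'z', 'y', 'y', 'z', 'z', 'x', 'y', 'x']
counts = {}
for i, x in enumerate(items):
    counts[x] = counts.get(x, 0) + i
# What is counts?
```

Initial: counts = {}, items = ['y', 'y', 'z', 'y', 'y', 'z', 'z', 'x', 'y', 'x']
i=0, x='y': counts = {'y': 0}
i=1, x='y': counts = {'y': 1}
i=2, x='z': counts = {'y': 1, 'z': 2}
i=3, x='y': counts = {'y': 4, 'z': 2}
i=4, x='y': counts = {'y': 8, 'z': 2}
i=5, x='z': counts = {'y': 8, 'z': 7}
i=6, x='z': counts = {'y': 8, 'z': 13}
i=7, x='x': counts = {'y': 8, 'z': 13, 'x': 7}
i=8, x='y': counts = {'y': 16, 'z': 13, 'x': 7}
i=9, x='x': counts = {'y': 16, 'z': 13, 'x': 16}

{'y': 16, 'z': 13, 'x': 16}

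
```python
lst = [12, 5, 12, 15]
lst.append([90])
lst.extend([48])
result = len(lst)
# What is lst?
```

After line 1: lst = [12, 5, 12, 15]
After line 2 (append adds [90] as single element): lst = [12, 5, 12, 15, [90]]
After line 3 (extend unpacks [48], adds 48): lst = [12, 5, 12, 15, [90], 48]
After line 4: result = len(lst) = 6

[12, 5, 12, 15, [90], 48]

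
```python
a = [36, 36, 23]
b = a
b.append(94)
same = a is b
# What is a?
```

After line 1: a = [36, 36, 23]
After line 2 (b = a is an alias, same object): a = [36, 36, 23], b = [36, 36, 23]
After line 3 (b.append mutates the shared list): a = [36, 36, 23, 94], b = [36, 36, 23, 94]
After line 4 (same = a is b; same object -> True): same = True

[36, 36, 23, 94]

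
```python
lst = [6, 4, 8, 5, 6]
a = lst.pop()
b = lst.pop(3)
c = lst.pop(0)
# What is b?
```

After line 1: lst = [6, 4, 8, 5, 6]
After line 2 (pop() -> a = 6): lst = [6, 4, 8, 5]
After line 3 (pop(3) -> b = 5): lst = [6, 4, 8]
After line 4 (pop(0) -> c = 6): lst = [4, 8]

5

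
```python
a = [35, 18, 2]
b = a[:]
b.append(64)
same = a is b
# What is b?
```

After line 1: a = [35, 18, 2]
After line 2 (b = a[:] is a shallow copy, new object): a = [35, 18, 2], b = [35, 18, 2]
After line 3 (append only mutates b): a = [35, 18, 2], b = [35, 18, 2, 64]
After line 4 (same = a is b; different objects -> False): same = False

[35, 18, 2, 64]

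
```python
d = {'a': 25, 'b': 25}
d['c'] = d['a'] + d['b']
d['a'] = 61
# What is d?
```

After line 1: d = {'a': 25, 'b': 25}
After line 2 (d['c'] = 25 + 25): d = {'a': 25, 'b': 25, 'c': 50}
After line 3: d = {'a': 61, 'b': 25, 'c': 50}

{'a': 61, 'b': 25, 'c': 50}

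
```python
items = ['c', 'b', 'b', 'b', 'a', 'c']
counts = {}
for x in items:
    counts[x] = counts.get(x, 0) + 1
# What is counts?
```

Initial: counts = {}, items = ['c', 'b', 'b', 'b', 'a', 'c']
See 'c': counts = {'c': 1}
See 'b': counts = {'c': 1, 'b': 1}
See 'b': counts = {'c': 1, 'b': 2}
See 'b': counts = {'c': 1, 'b': 3}
See 'a': counts = {'c': 1, 'b': 3, 'a': 1}
See 'c': counts = {'c': 2, 'b': 3, 'a': 1}

{'c': 2, 'b': 3, 'a': 1}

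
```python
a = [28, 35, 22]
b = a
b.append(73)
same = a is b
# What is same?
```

After line 1: a = [28, 35, 22]
After line 2 (b = a is an alias, same object): a = [28, 35, 22], b = [28, 35, 22]
After line 3 (b.append mutates the shared list): a = [28, 35, 22, 73], b = [28, 35, 22, 73]
After line 4 (same = a is b; same object -> True): same = True

True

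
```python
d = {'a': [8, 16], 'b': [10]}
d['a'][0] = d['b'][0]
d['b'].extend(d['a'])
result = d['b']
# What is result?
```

After line 1: d = {'a': [8, 16], 'b': [10]}
After line 2 (a[0] = b[0] = 10): d = {'a': [10, 16], 'b': [10]}
After line 3 (b.extend(a) appends [10, 16]): d = {'a': [10, 16], 'b': [10, 10, 16]}
After line 4: result = d['b'] = [10, 10, 16]

[10, 10, 16]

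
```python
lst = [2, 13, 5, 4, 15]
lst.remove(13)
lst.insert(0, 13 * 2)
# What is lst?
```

After line 1: lst = [2, 13, 5, 4, 15]
After line 2 (remove first 13): lst = [2, 5, 4, 15]
After line 3 (insert 26 at index 0): lst = [26, 2, 5, 4, 15]

[26, 2, 5, 4, 15]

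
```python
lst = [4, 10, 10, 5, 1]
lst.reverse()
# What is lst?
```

[1, 5, 10, 10, 4]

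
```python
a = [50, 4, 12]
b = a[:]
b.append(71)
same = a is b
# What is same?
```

After line 1: a = [50, 4, 12]
After line 2 (b = a[:] is a shallow copy, new object): a = [50, 4, 12], b = [50, 4, 12]
After line 3 (append only mutates b): a = [50, 4, 12], b = [50, 4, 12, 71]
After line 4 (same = a is b; different objects -> False): same = False

False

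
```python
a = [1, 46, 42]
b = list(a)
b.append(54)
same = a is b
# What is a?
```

After line 1: a = [1, 46, 42]
After line 2 (b = list(a) is a shallow copy, new object): a = [1, 46, 42], b = [1, 46, 42]
After line 3 (append only mutates b): a = [1, 46, 42], b = [1, 46, 42, 54]
After line 4 (same = a is b; different objects -> False): same = False

[1, 46, 42]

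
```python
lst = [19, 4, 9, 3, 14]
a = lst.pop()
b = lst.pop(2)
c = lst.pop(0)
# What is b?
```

After line 1: lst = [19, 4, 9, 3, 14]
After line 2 (pop() -> a = 14): lst = [19, 4, 9, 3]
After line 3 (pop(2) -> b = 9): lst = [19, 4, 3]
After line 4 (pop(0) -> c = 19): lst = [4, 3]

9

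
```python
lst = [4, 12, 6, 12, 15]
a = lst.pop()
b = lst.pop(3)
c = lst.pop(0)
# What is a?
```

After line 1: lst = [4, 12, 6, 12, 15]
After line 2 (pop() -> a = 15): lst = [4, 12, 6, 12]
After line 3 (pop(3) -> b = 12): lst = [4, 12, 6]
After line 4 (pop(0) -> c = 4): lst = [12, 6]

15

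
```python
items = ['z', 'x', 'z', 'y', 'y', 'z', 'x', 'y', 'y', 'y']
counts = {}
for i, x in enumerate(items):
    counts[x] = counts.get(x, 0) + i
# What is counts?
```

Initial: counts = {}, items = ['z', 'x', 'z', 'y', 'y', 'z', 'x', 'y', 'y', 'y']
i=0, x='z': counts = {'z': 0}
i=1, x='x': counts = {'z': 0, 'x': 1}
i=2, x='z': counts = {'z': 2, 'x': 1}
i=3, x='y': counts = {'z': 2, 'x': 1, 'y': 3}
i=4, x='y': counts = {'z': 2, 'x': 1, 'y': 7}
i=5, x='z': counts = {'z': 7, 'x': 1, 'y': 7}
i=6, x='x': counts = {'z': 7, 'x': 7, 'y': 7}
i=7, x='y': counts = {'z': 7, 'x': 7, 'y': 14}
i=8, x='y': counts = {'z': 7, 'x': 7, 'y': 22}
i=9, x='y': counts = {'z': 7, 'x': 7, 'y': 31}

{'z': 7, 'x': 7, 'y': 31}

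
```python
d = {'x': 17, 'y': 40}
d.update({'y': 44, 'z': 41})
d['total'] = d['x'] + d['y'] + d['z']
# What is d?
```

After line 1: d = {'x': 17, 'y': 40}
After line 2 (y overwritten, z added): d = {'x': 17, 'y': 44, 'z': 41}
After line 3 (total = 17 + 44 + 41 = 102): d = {'x': 17, 'y': 44, 'z': 41, 'total': 102}

{'x': 17, 'y': 44, 'z': 41, 'total': 102}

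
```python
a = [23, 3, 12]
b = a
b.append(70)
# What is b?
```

After line 1: a = [23, 3, 12]
After line 2 (b = a is an alias, same object): a = [23, 3, 12], b = [23, 3, 12]
After line 3 (b.append mutates the shared list): a = [23, 3, 12, 70], b = [23, 3, 12, 70]

[23, 3, 12, 70]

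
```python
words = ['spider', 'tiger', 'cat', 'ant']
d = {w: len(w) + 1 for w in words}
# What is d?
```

{'spider': 7, 'tiger': 6, 'cat': 4, 'ant': 4}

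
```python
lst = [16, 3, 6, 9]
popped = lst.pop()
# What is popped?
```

9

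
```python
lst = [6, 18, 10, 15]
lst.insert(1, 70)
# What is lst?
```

[6, 70, 18, 10, 15]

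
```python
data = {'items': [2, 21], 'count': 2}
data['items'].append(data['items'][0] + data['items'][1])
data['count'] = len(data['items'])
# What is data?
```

After line 1: data = {'items': [2, 21], 'count': 2}
After line 2 (append 2 + 21 = 23): data = {'items': [2, 21, 23], 'count': 2}
After line 3 (count = len(items) = 3): data = {'items': [2, 21, 23], 'count': 3}

{'items': [2, 21, 23], 'count': 3}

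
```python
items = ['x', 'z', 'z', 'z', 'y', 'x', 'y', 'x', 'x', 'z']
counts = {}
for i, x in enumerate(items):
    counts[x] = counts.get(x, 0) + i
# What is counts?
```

Initial: counts = {}, items = ['x', 'z', 'z', 'z', 'y', 'x', 'y', 'x', 'x', 'z']
i=0, x='x': counts = {'x': 0}
i=1, x='z': counts = {'x': 0, 'z': 1}
i=2, x='z': counts = {'x': 0, 'z': 3}
i=3, x='z': counts = {'x': 0, 'z': 6}
i=4, x='y': counts = {'x': 0, 'z': 6, 'y': 4}
i=5, x='x': counts = {'x': 5, 'z': 6, 'y': 4}
i=6, x='y': counts = {'x': 5, 'z': 6, 'y': 10}
i=7, x='x': counts = {'x': 12, 'z': 6, 'y': 10}
i=8, x='x': counts = {'x': 20, 'z': 6, 'y': 10}
i=9, x='z': counts = {'x': 20, 'z': 15, 'y': 10}

{'x': 20, 'z': 15, 'y': 10}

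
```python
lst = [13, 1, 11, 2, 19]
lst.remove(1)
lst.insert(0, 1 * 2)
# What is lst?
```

After line 1: lst = [13, 1, 11, 2, 19]
After line 2 (remove first 1): lst = [13, 11, 2, 19]
After line 3 (insert 2 at index 0): lst = [2, 13, 11, 2, 19]

[2, 13, 11, 2, 19]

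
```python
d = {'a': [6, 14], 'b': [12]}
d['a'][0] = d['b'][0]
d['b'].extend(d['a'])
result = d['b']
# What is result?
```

After line 1: d = {'a': [6, 14], 'b': [12]}
After line 2 (a[0] = b[0] = 12): d = {'a': [12, 14], 'b': [12]}
After line 3 (b.extend(a) appends [12, 14]): d = {'a': [12, 14], 'b': [12, 12, 14]}
After line 4: result = d['b'] = [12, 12, 14]

[12, 12, 14]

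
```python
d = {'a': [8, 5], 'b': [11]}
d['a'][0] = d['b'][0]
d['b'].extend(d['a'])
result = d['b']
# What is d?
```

After line 1: d = {'a': [8, 5], 'b': [11]}
After line 2 (a[0] = b[0] = 11): d = {'a': [11, 5], 'b': [11]}
After line 3 (b.extend(a) appends [11, 5]): d = {'a': [11, 5], 'b': [11, 11, 5]}
After line 4: result = d['b'] = [11, 11, 5]

{'a': [11, 5], 'b': [11, 11, 5]}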